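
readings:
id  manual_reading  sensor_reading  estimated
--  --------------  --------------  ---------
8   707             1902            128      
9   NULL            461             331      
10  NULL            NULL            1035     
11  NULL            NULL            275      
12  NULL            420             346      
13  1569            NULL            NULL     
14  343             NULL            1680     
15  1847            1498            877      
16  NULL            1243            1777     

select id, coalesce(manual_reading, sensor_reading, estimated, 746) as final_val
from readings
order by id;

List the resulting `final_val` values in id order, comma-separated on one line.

id=8: manual_reading=707 → 707
id=9: manual_reading=NULL, sensor_reading=461 → 461
id=10: manual_reading=NULL, sensor_reading=NULL, estimated=1035 → 1035
id=11: manual_reading=NULL, sensor_reading=NULL, estimated=275 → 275
id=12: manual_reading=NULL, sensor_reading=420 → 420
id=13: manual_reading=1569 → 1569
id=14: manual_reading=343 → 343
id=15: manual_reading=1847 → 1847
id=16: manual_reading=NULL, sensor_reading=1243 → 1243

707, 461, 1035, 275, 420, 1569, 343, 1847, 1243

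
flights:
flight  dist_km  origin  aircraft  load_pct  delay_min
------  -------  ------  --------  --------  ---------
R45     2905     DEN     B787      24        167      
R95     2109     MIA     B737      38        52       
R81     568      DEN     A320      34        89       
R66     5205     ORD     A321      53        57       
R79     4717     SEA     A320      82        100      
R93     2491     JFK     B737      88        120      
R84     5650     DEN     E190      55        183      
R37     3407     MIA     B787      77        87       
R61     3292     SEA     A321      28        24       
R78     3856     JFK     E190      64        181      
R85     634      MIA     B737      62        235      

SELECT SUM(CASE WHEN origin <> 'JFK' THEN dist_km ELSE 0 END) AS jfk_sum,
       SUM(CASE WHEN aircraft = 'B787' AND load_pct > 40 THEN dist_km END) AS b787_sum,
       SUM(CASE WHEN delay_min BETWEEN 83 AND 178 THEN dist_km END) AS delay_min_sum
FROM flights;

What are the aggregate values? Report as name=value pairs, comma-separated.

[jfk_sum: origin <> 'JFK']
flight=R45: ✓ → 2905
flight=R95: ✓ → 2109
flight=R81: ✓ → 568
flight=R66: ✓ → 5205
flight=R79: ✓ → 4717
flight=R93: ✗
flight=R84: ✓ → 5650
flight=R37: ✓ → 3407
flight=R61: ✓ → 3292
flight=R78: ✗
flight=R85: ✓ → 634
jfk_sum = 2905 + 2109 + 568 + 5205 + 4717 + 5650 + 3407 + 3292 + 634 = 28487
—
[b787_sum: aircraft = 'B787' AND load_pct > 40]
flight=R45: ✗
flight=R95: ✗
flight=R81: ✗
flight=R66: ✗
flight=R79: ✗
flight=R93: ✗
flight=R84: ✗
flight=R37: ✓ → 3407
flight=R61: ✗
flight=R78: ✗
flight=R85: ✗
b787_sum = 3407
—
[delay_min_sum: delay_min BETWEEN 83 AND 178]
flight=R45: ✓ → 2905
flight=R95: ✗
flight=R81: ✓ → 568
flight=R66: ✗
flight=R79: ✓ → 4717
flight=R93: ✓ → 2491
flight=R84: ✗
flight=R37: ✓ → 3407
flight=R61: ✗
flight=R78: ✗
flight=R85: ✗
delay_min_sum = 2905 + 568 + 4717 + 2491 + 3407 = 14088

jfk_sum=28487, b787_sum=3407, delay_min_sum=14088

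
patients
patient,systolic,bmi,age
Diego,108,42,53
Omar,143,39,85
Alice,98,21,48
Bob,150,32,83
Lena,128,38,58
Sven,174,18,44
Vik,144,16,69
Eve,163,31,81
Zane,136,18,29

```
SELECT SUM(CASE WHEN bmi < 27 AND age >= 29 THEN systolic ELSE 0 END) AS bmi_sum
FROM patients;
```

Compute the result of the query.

552

patient=Diego: ✗
patient=Omar: ✗
patient=Alice: ✓ → 98
patient=Bob: ✗
patient=Lena: ✗
patient=Sven: ✓ → 174
patient=Vik: ✓ → 144
patient=Eve: ✗
patient=Zane: ✓ → 136
bmi_sum = 98 + 174 + 144 + 136 = 552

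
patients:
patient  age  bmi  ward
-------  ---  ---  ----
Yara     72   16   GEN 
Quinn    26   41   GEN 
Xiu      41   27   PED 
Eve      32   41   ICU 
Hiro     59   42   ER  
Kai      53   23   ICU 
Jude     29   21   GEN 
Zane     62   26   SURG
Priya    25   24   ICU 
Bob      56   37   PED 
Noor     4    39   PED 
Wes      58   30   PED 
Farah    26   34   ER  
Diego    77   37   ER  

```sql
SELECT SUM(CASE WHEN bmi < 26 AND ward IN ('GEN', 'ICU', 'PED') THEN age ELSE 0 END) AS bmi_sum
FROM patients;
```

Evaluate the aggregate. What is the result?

patient=Yara: ✓ → 72
patient=Quinn: ✗
patient=Xiu: ✗
patient=Eve: ✗
patient=Hiro: ✗
patient=Kai: ✓ → 53
patient=Jude: ✓ → 29
patient=Zane: ✗
patient=Priya: ✓ → 25
patient=Bob: ✗
patient=Noor: ✗
patient=Wes: ✗
patient=Farah: ✗
patient=Diego: ✗
bmi_sum = 72 + 53 + 29 + 25 = 179

179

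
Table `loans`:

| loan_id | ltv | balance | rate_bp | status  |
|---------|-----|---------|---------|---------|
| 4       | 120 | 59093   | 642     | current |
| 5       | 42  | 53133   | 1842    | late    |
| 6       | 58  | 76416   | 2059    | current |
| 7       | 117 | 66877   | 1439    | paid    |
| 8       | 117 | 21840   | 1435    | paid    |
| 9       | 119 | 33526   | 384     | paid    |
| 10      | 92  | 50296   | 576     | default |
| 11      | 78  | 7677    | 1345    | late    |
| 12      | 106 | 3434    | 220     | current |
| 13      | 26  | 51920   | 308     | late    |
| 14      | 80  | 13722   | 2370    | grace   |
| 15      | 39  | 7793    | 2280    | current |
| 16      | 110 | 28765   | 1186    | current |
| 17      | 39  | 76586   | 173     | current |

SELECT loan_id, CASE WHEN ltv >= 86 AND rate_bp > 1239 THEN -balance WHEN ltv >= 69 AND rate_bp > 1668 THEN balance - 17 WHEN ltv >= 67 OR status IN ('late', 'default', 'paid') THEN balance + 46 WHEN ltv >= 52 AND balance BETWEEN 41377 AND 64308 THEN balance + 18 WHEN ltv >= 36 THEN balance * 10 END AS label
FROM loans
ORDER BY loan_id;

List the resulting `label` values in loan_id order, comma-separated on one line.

loan_id=4: ltv >= 67 OR status IN ('late', 'default', 'paid') → 59139
loan_id=5: ltv >= 67 OR status IN ('late', 'default', 'paid') → 53179
loan_id=6: ltv >= 36 → 764160
loan_id=7: ltv >= 86 AND rate_bp > 1239 → -66877
loan_id=8: ltv >= 86 AND rate_bp > 1239 → -21840
loan_id=9: ltv >= 67 OR status IN ('late', 'default', 'paid') → 33572
loan_id=10: ltv >= 67 OR status IN ('late', 'default', 'paid') → 50342
loan_id=11: ltv >= 67 OR status IN ('late', 'default', 'paid') → 7723
loan_id=12: ltv >= 67 OR status IN ('late', 'default', 'paid') → 3480
loan_id=13: ltv >= 67 OR status IN ('late', 'default', 'paid') → 51966
loan_id=14: ltv >= 69 AND rate_bp > 1668 → 13705
loan_id=15: ltv >= 36 → 77930
loan_id=16: ltv >= 67 OR status IN ('late', 'default', 'paid') → 28811
loan_id=17: ltv >= 36 → 765860

59139, 53179, 764160, -66877, -21840, 33572, 50342, 7723, 3480, 51966, 13705, 77930, 28811, 765860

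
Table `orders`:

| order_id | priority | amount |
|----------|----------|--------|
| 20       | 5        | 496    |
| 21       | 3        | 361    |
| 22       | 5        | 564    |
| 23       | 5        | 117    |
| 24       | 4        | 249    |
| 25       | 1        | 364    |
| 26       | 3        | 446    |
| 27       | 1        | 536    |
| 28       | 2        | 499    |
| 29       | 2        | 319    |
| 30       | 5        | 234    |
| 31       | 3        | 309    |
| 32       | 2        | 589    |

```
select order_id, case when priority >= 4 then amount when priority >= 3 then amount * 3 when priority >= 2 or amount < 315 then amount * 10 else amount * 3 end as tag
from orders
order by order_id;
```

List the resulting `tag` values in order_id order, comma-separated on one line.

order_id=20: priority >= 4 → 496
order_id=21: priority >= 3 → 1083
order_id=22: priority >= 4 → 564
order_id=23: priority >= 4 → 117
order_id=24: priority >= 4 → 249
order_id=25: ELSE → 1092
order_id=26: priority >= 3 → 1338
order_id=27: ELSE → 1608
order_id=28: priority >= 2 or amount < 315 → 4990
order_id=29: priority >= 2 or amount < 315 → 3190
order_id=30: priority >= 4 → 234
order_id=31: priority >= 3 → 927
order_id=32: priority >= 2 or amount < 315 → 5890

496, 1083, 564, 117, 249, 1092, 1338, 1608, 4990, 3190, 234, 927, 5890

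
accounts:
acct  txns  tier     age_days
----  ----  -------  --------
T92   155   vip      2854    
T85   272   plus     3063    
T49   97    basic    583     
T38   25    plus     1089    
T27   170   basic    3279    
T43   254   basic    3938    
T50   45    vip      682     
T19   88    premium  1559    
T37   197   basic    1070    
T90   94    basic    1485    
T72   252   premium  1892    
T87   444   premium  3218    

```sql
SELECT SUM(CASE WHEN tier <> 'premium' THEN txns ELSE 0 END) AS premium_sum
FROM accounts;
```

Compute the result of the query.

acct=T92: ✓ → 155
acct=T85: ✓ → 272
acct=T49: ✓ → 97
acct=T38: ✓ → 25
acct=T27: ✓ → 170
acct=T43: ✓ → 254
acct=T50: ✓ → 45
acct=T19: ✗
acct=T37: ✓ → 197
acct=T90: ✓ → 94
acct=T72: ✗
acct=T87: ✗
premium_sum = 155 + 272 + 97 + 25 + 170 + 254 + 45 + 197 + 94 = 1309

1309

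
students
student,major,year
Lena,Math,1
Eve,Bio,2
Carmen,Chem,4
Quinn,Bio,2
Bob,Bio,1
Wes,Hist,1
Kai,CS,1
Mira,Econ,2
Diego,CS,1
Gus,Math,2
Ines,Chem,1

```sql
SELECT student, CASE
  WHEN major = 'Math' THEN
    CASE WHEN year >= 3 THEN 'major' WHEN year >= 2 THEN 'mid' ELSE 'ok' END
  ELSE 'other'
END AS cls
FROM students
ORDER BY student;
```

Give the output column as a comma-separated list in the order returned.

student=Bob: major='Bio' → outer ELSE → other
student=Carmen: major='Chem' → outer ELSE → other
student=Diego: major='CS' → outer ELSE → other
student=Eve: major='Bio' → outer ELSE → other
student=Gus: major='Math' → inner[year >= 2] → mid
student=Ines: major='Chem' → outer ELSE → other
student=Kai: major='CS' → outer ELSE → other
student=Lena: major='Math' → inner[ELSE] → ok
student=Mira: major='Econ' → outer ELSE → other
student=Quinn: major='Bio' → outer ELSE → other
student=Wes: major='Hist' → outer ELSE → other

other, other, other, other, mid, other, other, ok, other, other, other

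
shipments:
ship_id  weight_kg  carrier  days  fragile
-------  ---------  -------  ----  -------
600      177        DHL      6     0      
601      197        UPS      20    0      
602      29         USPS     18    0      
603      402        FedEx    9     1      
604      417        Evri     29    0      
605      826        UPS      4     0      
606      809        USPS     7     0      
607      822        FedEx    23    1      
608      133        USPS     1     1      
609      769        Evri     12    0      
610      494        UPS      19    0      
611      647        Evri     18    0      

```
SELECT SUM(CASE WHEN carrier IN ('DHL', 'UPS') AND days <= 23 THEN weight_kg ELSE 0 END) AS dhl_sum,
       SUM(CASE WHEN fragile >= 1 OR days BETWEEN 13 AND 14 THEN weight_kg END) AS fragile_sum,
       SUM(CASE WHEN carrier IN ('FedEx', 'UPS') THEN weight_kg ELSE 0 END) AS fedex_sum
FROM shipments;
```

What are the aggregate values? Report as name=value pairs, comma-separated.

dhl_sum=1694, fragile_sum=1357, fedex_sum=2741

[dhl_sum: carrier IN ('DHL', 'UPS') AND days <= 23]
ship_id=600: ✓ → 177
ship_id=601: ✓ → 197
ship_id=602: ✗
ship_id=603: ✗
ship_id=604: ✗
ship_id=605: ✓ → 826
ship_id=606: ✗
ship_id=607: ✗
ship_id=608: ✗
ship_id=609: ✗
ship_id=610: ✓ → 494
ship_id=611: ✗
dhl_sum = 177 + 197 + 826 + 494 = 1694
—
[fragile_sum: fragile >= 1 OR days BETWEEN 13 AND 14]
ship_id=600: ✗
ship_id=601: ✗
ship_id=602: ✗
ship_id=603: ✓ → 402
ship_id=604: ✗
ship_id=605: ✗
ship_id=606: ✗
ship_id=607: ✓ → 822
ship_id=608: ✓ → 133
ship_id=609: ✗
ship_id=610: ✗
ship_id=611: ✗
fragile_sum = 402 + 822 + 133 = 1357
—
[fedex_sum: carrier IN ('FedEx', 'UPS')]
ship_id=600: ✗
ship_id=601: ✓ → 197
ship_id=602: ✗
ship_id=603: ✓ → 402
ship_id=604: ✗
ship_id=605: ✓ → 826
ship_id=606: ✗
ship_id=607: ✓ → 822
ship_id=608: ✗
ship_id=609: ✗
ship_id=610: ✓ → 494
ship_id=611: ✗
fedex_sum = 197 + 402 + 826 + 822 + 494 = 2741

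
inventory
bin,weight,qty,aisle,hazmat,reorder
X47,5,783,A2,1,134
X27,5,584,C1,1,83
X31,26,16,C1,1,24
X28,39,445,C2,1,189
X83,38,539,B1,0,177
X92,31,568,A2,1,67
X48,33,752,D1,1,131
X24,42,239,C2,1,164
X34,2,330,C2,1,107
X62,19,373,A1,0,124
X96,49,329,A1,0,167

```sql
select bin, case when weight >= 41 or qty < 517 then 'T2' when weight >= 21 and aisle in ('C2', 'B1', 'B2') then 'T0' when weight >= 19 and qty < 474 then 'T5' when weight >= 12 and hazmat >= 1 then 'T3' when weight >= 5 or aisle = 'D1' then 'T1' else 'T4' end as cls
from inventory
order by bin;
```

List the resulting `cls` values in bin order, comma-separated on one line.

bin=X24: weight >= 41 or qty < 517 → T2
bin=X27: weight >= 5 or aisle = 'D1' → T1
bin=X28: weight >= 41 or qty < 517 → T2
bin=X31: weight >= 41 or qty < 517 → T2
bin=X34: weight >= 41 or qty < 517 → T2
bin=X47: weight >= 5 or aisle = 'D1' → T1
bin=X48: weight >= 12 and hazmat >= 1 → T3
bin=X62: weight >= 41 or qty < 517 → T2
bin=X83: weight >= 21 and aisle in ('C2', 'B1', 'B2') → T0
bin=X92: weight >= 12 and hazmat >= 1 → T3
bin=X96: weight >= 41 or qty < 517 → T2

T2, T1, T2, T2, T2, T1, T3, T2, T0, T3, T2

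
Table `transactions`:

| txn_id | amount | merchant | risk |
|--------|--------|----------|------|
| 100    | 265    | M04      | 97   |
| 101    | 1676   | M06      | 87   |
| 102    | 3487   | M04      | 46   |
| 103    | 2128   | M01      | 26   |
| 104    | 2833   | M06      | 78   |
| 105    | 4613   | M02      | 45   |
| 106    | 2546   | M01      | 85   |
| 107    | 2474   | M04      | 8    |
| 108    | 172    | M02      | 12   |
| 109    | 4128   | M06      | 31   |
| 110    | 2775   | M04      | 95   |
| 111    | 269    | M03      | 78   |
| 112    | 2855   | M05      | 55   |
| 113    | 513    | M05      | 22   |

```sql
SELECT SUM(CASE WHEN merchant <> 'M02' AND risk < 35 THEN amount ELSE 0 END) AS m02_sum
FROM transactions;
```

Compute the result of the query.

txn_id=100: ✗
txn_id=101: ✗
txn_id=102: ✗
txn_id=103: ✓ → 2128
txn_id=104: ✗
txn_id=105: ✗
txn_id=106: ✗
txn_id=107: ✓ → 2474
txn_id=108: ✗
txn_id=109: ✓ → 4128
txn_id=110: ✗
txn_id=111: ✗
txn_id=112: ✗
txn_id=113: ✓ → 513
m02_sum = 2128 + 2474 + 4128 + 513 = 9243

9243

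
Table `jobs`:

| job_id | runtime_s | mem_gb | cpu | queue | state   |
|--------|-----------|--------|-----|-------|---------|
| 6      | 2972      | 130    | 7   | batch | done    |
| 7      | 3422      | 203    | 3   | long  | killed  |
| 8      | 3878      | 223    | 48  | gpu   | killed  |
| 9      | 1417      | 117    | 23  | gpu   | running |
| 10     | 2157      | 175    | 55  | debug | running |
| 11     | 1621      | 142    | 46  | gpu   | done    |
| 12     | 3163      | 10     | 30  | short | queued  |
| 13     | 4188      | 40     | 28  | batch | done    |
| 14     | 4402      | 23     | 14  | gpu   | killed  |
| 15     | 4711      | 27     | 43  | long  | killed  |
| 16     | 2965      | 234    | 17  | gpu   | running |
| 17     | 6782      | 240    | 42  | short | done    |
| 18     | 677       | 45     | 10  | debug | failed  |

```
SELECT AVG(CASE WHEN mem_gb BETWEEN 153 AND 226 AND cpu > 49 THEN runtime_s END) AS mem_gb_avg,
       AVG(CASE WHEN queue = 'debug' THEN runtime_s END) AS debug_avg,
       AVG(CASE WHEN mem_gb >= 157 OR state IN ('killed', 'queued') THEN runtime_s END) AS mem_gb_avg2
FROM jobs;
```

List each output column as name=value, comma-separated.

[mem_gb_avg: mem_gb BETWEEN 153 AND 226 AND cpu > 49]
job_id=6: ✗
job_id=7: ✗
job_id=8: ✗
job_id=9: ✗
job_id=10: ✓ → 2157
job_id=11: ✗
job_id=12: ✗
job_id=13: ✗
job_id=14: ✗
job_id=15: ✗
job_id=16: ✗
job_id=17: ✗
job_id=18: ✗
mem_gb_avg = 2157
—
[debug_avg: queue = 'debug']
job_id=6: ✗
job_id=7: ✗
job_id=8: ✗
job_id=9: ✗
job_id=10: ✓ → 2157
job_id=11: ✗
job_id=12: ✗
job_id=13: ✗
job_id=14: ✗
job_id=15: ✗
job_id=16: ✗
job_id=17: ✗
job_id=18: ✓ → 677
debug_avg = (2157 + 677) / 2 = 1417
—
[mem_gb_avg2: mem_gb >= 157 OR state IN ('killed', 'queued')]
job_id=6: ✗
job_id=7: ✓ → 3422
job_id=8: ✓ → 3878
job_id=9: ✗
job_id=10: ✓ → 2157
job_id=11: ✗
job_id=12: ✓ → 3163
job_id=13: ✗
job_id=14: ✓ → 4402
job_id=15: ✓ → 4711
job_id=16: ✓ → 2965
job_id=17: ✓ → 6782
job_id=18: ✗
mem_gb_avg2 = (3422 + 3878 + 2157 + 3163 + 4402 + 4711 + 2965 + 6782) / 8 = 3935

mem_gb_avg=2157, debug_avg=1417, mem_gb_avg2=3935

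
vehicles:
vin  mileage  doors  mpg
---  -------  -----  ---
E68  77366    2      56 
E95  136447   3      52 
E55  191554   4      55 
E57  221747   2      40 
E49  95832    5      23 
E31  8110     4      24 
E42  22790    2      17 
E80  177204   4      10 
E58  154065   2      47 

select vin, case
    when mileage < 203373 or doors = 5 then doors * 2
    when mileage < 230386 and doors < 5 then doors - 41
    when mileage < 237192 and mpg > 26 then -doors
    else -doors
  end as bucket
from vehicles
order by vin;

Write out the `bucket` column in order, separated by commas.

8, 4, 10, 8, -39, 4, 4, 8, 6

vin=E31: mileage < 203373 or doors = 5 → 8
vin=E42: mileage < 203373 or doors = 5 → 4
vin=E49: mileage < 203373 or doors = 5 → 10
vin=E55: mileage < 203373 or doors = 5 → 8
vin=E57: mileage < 230386 and doors < 5 → -39
vin=E58: mileage < 203373 or doors = 5 → 4
vin=E68: mileage < 203373 or doors = 5 → 4
vin=E80: mileage < 203373 or doors = 5 → 8
vin=E95: mileage < 203373 or doors = 5 → 6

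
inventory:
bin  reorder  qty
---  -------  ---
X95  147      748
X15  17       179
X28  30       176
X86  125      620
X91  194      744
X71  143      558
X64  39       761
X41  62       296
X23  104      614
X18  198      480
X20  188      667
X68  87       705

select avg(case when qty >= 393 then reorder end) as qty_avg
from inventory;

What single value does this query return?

bin=X95: ✓ → 147
bin=X15: ✗
bin=X28: ✗
bin=X86: ✓ → 125
bin=X91: ✓ → 194
bin=X71: ✓ → 143
bin=X64: ✓ → 39
bin=X41: ✗
bin=X23: ✓ → 104
bin=X18: ✓ → 198
bin=X20: ✓ → 188
bin=X68: ✓ → 87
qty_avg = (147 + 125 + 194 + 143 + 39 + 104 + 198 + 188 + 87) / 9 = 136.1111111111

136.1111111111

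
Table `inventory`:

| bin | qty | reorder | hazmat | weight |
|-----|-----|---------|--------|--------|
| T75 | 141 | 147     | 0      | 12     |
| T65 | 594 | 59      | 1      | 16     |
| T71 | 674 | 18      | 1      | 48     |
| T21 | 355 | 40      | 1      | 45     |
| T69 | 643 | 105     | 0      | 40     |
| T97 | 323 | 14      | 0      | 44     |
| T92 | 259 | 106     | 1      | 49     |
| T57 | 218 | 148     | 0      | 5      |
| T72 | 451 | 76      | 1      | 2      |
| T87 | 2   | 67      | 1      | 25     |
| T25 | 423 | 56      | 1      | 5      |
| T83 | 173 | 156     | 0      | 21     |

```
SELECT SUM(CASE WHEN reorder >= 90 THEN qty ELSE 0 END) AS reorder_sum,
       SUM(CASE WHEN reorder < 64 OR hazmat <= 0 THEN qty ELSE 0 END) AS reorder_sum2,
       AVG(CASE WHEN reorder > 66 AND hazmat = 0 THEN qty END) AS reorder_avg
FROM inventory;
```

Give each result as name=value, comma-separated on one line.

reorder_sum=1434, reorder_sum2=3544, reorder_avg=293.75

[reorder_sum: reorder >= 90]
bin=T75: ✓ → 141
bin=T65: ✗
bin=T71: ✗
bin=T21: ✗
bin=T69: ✓ → 643
bin=T97: ✗
bin=T92: ✓ → 259
bin=T57: ✓ → 218
bin=T72: ✗
bin=T87: ✗
bin=T25: ✗
bin=T83: ✓ → 173
reorder_sum = 141 + 643 + 259 + 218 + 173 = 1434
—
[reorder_sum2: reorder < 64 OR hazmat <= 0]
bin=T75: ✓ → 141
bin=T65: ✓ → 594
bin=T71: ✓ → 674
bin=T21: ✓ → 355
bin=T69: ✓ → 643
bin=T97: ✓ → 323
bin=T92: ✗
bin=T57: ✓ → 218
bin=T72: ✗
bin=T87: ✗
bin=T25: ✓ → 423
bin=T83: ✓ → 173
reorder_sum2 = 141 + 594 + 674 + 355 + 643 + 323 + 218 + 423 + 173 = 3544
—
[reorder_avg: reorder > 66 AND hazmat = 0]
bin=T75: ✓ → 141
bin=T65: ✗
bin=T71: ✗
bin=T21: ✗
bin=T69: ✓ → 643
bin=T97: ✗
bin=T92: ✗
bin=T57: ✓ → 218
bin=T72: ✗
bin=T87: ✗
bin=T25: ✗
bin=T83: ✓ → 173
reorder_avg = (141 + 643 + 218 + 173) / 4 = 293.75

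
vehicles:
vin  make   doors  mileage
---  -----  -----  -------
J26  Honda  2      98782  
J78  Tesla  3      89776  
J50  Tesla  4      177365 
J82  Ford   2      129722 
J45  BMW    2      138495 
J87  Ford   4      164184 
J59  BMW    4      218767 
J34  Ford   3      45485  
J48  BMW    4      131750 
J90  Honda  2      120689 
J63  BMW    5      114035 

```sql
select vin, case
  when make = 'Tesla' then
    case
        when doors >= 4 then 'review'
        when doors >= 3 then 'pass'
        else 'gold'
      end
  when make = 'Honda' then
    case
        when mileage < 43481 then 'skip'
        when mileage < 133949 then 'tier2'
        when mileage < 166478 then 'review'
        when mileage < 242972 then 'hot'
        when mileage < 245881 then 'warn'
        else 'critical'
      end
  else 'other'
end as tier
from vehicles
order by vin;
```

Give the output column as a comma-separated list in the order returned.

tier2, other, other, other, review, other, other, pass, other, other, tier2

vin=J26: make='Honda' → inner[mileage < 133949] → tier2
vin=J34: make='Ford' → outer ELSE → other
vin=J45: make='BMW' → outer ELSE → other
vin=J48: make='BMW' → outer ELSE → other
vin=J50: make='Tesla' → inner[doors >= 4] → review
vin=J59: make='BMW' → outer ELSE → other
vin=J63: make='BMW' → outer ELSE → other
vin=J78: make='Tesla' → inner[doors >= 3] → pass
vin=J82: make='Ford' → outer ELSE → other
vin=J87: make='Ford' → outer ELSE → other
vin=J90: make='Honda' → inner[mileage < 133949] → tier2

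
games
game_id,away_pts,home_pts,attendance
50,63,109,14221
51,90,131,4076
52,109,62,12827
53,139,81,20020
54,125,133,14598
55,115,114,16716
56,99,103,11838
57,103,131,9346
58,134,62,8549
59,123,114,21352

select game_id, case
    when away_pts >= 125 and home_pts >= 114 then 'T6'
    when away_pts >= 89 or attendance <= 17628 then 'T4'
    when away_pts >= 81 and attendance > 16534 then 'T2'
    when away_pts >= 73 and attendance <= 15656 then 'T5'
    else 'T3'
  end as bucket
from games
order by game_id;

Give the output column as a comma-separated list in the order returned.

T4, T4, T4, T4, T6, T4, T4, T4, T4, T4

game_id=50: away_pts >= 89 or attendance <= 17628 → T4
game_id=51: away_pts >= 89 or attendance <= 17628 → T4
game_id=52: away_pts >= 89 or attendance <= 17628 → T4
game_id=53: away_pts >= 89 or attendance <= 17628 → T4
game_id=54: away_pts >= 125 and home_pts >= 114 → T6
game_id=55: away_pts >= 89 or attendance <= 17628 → T4
game_id=56: away_pts >= 89 or attendance <= 17628 → T4
game_id=57: away_pts >= 89 or attendance <= 17628 → T4
game_id=58: away_pts >= 89 or attendance <= 17628 → T4
game_id=59: away_pts >= 89 or attendance <= 17628 → T4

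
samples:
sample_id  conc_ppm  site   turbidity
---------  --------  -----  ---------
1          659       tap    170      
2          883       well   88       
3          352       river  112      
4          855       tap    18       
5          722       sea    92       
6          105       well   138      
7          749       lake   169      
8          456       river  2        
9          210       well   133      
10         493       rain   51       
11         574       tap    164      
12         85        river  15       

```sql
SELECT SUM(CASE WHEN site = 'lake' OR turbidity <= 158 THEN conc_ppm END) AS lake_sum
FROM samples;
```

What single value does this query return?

sample_id=1: ✗
sample_id=2: ✓ → 883
sample_id=3: ✓ → 352
sample_id=4: ✓ → 855
sample_id=5: ✓ → 722
sample_id=6: ✓ → 105
sample_id=7: ✓ → 749
sample_id=8: ✓ → 456
sample_id=9: ✓ → 210
sample_id=10: ✓ → 493
sample_id=11: ✗
sample_id=12: ✓ → 85
lake_sum = 883 + 352 + 855 + 722 + 105 + 749 + 456 + 210 + 493 + 85 = 4910

4910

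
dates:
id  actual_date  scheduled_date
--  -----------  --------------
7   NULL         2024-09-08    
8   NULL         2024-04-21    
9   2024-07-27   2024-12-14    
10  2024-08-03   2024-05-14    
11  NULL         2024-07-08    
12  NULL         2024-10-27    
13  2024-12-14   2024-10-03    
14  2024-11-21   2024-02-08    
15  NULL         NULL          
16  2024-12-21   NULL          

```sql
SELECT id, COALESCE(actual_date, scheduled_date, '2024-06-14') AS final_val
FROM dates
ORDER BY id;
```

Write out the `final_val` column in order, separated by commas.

id=7: actual_date=NULL, scheduled_date=2024-09-08 → 2024-09-08
id=8: actual_date=NULL, scheduled_date=2024-04-21 → 2024-04-21
id=9: actual_date=2024-07-27 → 2024-07-27
id=10: actual_date=2024-08-03 → 2024-08-03
id=11: actual_date=NULL, scheduled_date=2024-07-08 → 2024-07-08
id=12: actual_date=NULL, scheduled_date=2024-10-27 → 2024-10-27
id=13: actual_date=2024-12-14 → 2024-12-14
id=14: actual_date=2024-11-21 → 2024-11-21
id=15: actual_date=NULL, scheduled_date=NULL, → literal 2024-06-14 → 2024-06-14
id=16: actual_date=2024-12-21 → 2024-12-21

2024-09-08, 2024-04-21, 2024-07-27, 2024-08-03, 2024-07-08, 2024-10-27, 2024-12-14, 2024-11-21, 2024-06-14, 2024-12-21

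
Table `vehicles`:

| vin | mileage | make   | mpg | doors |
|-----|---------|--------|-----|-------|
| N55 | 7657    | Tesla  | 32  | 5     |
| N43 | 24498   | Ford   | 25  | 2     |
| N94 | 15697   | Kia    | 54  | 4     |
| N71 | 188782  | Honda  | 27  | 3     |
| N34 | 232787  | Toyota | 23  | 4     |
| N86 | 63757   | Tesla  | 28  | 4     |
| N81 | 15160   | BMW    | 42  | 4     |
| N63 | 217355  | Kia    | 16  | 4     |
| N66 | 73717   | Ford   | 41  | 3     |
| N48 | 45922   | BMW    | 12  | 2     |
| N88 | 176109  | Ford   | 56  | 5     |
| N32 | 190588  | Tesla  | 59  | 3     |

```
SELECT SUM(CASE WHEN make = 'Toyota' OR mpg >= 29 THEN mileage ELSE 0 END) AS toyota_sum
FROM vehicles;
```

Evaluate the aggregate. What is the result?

vin=N55: ✓ → 7657
vin=N43: ✗
vin=N94: ✓ → 15697
vin=N71: ✗
vin=N34: ✓ → 232787
vin=N86: ✗
vin=N81: ✓ → 15160
vin=N63: ✗
vin=N66: ✓ → 73717
vin=N48: ✗
vin=N88: ✓ → 176109
vin=N32: ✓ → 190588
toyota_sum = 7657 + 15697 + 232787 + 15160 + 73717 + 176109 + 190588 = 711715

711715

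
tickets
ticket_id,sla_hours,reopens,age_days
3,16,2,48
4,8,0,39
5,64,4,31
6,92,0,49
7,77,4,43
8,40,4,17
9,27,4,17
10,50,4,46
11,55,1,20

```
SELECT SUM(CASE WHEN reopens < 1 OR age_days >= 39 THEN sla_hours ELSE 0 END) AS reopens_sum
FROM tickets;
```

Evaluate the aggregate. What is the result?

ticket_id=3: ✓ → 16
ticket_id=4: ✓ → 8
ticket_id=5: ✗
ticket_id=6: ✓ → 92
ticket_id=7: ✓ → 77
ticket_id=8: ✗
ticket_id=9: ✗
ticket_id=10: ✓ → 50
ticket_id=11: ✗
reopens_sum = 16 + 8 + 92 + 77 + 50 = 243

243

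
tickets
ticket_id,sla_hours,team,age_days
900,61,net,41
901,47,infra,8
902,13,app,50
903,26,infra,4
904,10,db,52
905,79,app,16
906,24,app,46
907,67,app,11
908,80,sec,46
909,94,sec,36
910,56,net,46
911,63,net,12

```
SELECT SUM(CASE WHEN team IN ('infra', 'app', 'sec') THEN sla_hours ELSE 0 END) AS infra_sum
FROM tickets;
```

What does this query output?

ticket_id=900: ✗
ticket_id=901: ✓ → 47
ticket_id=902: ✓ → 13
ticket_id=903: ✓ → 26
ticket_id=904: ✗
ticket_id=905: ✓ → 79
ticket_id=906: ✓ → 24
ticket_id=907: ✓ → 67
ticket_id=908: ✓ → 80
ticket_id=909: ✓ → 94
ticket_id=910: ✗
ticket_id=911: ✗
infra_sum = 47 + 13 + 26 + 79 + 24 + 67 + 80 + 94 = 430

430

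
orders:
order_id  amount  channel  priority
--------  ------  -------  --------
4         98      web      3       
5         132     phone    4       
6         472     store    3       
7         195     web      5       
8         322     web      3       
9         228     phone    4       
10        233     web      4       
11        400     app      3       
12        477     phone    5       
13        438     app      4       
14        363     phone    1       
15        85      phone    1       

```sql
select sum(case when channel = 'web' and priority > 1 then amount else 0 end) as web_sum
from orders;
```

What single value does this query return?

848

order_id=4: ✓ → 98
order_id=5: ✗
order_id=6: ✗
order_id=7: ✓ → 195
order_id=8: ✓ → 322
order_id=9: ✗
order_id=10: ✓ → 233
order_id=11: ✗
order_id=12: ✗
order_id=13: ✗
order_id=14: ✗
order_id=15: ✗
web_sum = 98 + 195 + 322 + 233 = 848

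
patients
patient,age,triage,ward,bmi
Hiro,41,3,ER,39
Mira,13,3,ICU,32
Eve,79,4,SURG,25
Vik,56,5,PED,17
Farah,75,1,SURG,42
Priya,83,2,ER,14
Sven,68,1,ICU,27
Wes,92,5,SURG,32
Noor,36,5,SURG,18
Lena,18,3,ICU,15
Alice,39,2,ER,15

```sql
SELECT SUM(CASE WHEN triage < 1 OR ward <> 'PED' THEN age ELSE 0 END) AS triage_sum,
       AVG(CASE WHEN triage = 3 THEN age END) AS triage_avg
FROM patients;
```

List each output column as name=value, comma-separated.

[triage_sum: triage < 1 OR ward <> 'PED']
patient=Hiro: ✓ → 41
patient=Mira: ✓ → 13
patient=Eve: ✓ → 79
patient=Vik: ✗
patient=Farah: ✓ → 75
patient=Priya: ✓ → 83
patient=Sven: ✓ → 68
patient=Wes: ✓ → 92
patient=Noor: ✓ → 36
patient=Lena: ✓ → 18
patient=Alice: ✓ → 39
triage_sum = 41 + 13 + 79 + 75 + 83 + 68 + 92 + 36 + 18 + 39 = 544
—
[triage_avg: triage = 3]
patient=Hiro: ✓ → 41
patient=Mira: ✓ → 13
patient=Eve: ✗
patient=Vik: ✗
patient=Farah: ✗
patient=Priya: ✗
patient=Sven: ✗
patient=Wes: ✗
patient=Noor: ✗
patient=Lena: ✓ → 18
patient=Alice: ✗
triage_avg = (41 + 13 + 18) / 3 = 24

triage_sum=544, triage_avg=24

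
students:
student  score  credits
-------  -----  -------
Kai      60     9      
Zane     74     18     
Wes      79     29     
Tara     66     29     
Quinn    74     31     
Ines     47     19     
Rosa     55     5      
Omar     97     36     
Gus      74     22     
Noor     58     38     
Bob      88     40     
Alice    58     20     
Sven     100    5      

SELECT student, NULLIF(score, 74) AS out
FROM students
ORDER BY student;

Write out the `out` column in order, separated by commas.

58, 88, NULL, 47, 60, 58, 97, NULL, 55, 100, 66, 79, NULL

student=Alice: score=58 vs 74: differ → 58
student=Bob: score=88 vs 74: differ → 88
student=Gus: score=74 vs 74: equal → NULL
student=Ines: score=47 vs 74: differ → 47
student=Kai: score=60 vs 74: differ → 60
student=Noor: score=58 vs 74: differ → 58
student=Omar: score=97 vs 74: differ → 97
student=Quinn: score=74 vs 74: equal → NULL
student=Rosa: score=55 vs 74: differ → 55
student=Sven: score=100 vs 74: differ → 100
student=Tara: score=66 vs 74: differ → 66
student=Wes: score=79 vs 74: differ → 79
student=Zane: score=74 vs 74: equal → NULL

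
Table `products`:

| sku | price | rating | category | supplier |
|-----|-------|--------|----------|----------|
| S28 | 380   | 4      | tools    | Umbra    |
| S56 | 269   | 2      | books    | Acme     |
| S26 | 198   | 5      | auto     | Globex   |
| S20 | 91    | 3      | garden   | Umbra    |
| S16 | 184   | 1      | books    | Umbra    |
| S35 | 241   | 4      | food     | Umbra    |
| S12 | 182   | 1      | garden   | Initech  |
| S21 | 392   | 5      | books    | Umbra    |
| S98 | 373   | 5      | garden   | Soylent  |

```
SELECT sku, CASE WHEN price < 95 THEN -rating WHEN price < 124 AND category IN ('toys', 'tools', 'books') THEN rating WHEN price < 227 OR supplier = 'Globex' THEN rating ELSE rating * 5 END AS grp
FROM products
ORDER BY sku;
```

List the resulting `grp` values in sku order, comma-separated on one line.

1, 1, -3, 25, 5, 20, 20, 10, 25

sku=S12: price < 227 OR supplier = 'Globex' → 1
sku=S16: price < 227 OR supplier = 'Globex' → 1
sku=S20: price < 95 → -3
sku=S21: ELSE → 25
sku=S26: price < 227 OR supplier = 'Globex' → 5
sku=S28: ELSE → 20
sku=S35: ELSE → 20
sku=S56: ELSE → 10
sku=S98: ELSE → 25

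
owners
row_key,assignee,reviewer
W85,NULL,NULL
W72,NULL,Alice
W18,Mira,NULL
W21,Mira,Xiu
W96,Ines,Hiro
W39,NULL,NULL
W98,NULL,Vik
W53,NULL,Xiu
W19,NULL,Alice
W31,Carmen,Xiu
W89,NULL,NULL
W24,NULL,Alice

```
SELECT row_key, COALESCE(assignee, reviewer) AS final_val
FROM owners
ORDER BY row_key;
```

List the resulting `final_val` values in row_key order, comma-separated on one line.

Mira, Alice, Mira, Alice, Carmen, NULL, Xiu, Alice, NULL, NULL, Ines, Vik

row_key=W18: assignee=Mira → Mira
row_key=W19: assignee=NULL, reviewer=Alice → Alice
row_key=W21: assignee=Mira → Mira
row_key=W24: assignee=NULL, reviewer=Alice → Alice
row_key=W31: assignee=Carmen → Carmen
row_key=W39: assignee=NULL, reviewer=NULL (all NULL) → NULL
row_key=W53: assignee=NULL, reviewer=Xiu → Xiu
row_key=W72: assignee=NULL, reviewer=Alice → Alice
row_key=W85: assignee=NULL, reviewer=NULL (all NULL) → NULL
row_key=W89: assignee=NULL, reviewer=NULL (all NULL) → NULL
row_key=W96: assignee=Ines → Ines
row_key=W98: assignee=NULL, reviewer=Vik → Vik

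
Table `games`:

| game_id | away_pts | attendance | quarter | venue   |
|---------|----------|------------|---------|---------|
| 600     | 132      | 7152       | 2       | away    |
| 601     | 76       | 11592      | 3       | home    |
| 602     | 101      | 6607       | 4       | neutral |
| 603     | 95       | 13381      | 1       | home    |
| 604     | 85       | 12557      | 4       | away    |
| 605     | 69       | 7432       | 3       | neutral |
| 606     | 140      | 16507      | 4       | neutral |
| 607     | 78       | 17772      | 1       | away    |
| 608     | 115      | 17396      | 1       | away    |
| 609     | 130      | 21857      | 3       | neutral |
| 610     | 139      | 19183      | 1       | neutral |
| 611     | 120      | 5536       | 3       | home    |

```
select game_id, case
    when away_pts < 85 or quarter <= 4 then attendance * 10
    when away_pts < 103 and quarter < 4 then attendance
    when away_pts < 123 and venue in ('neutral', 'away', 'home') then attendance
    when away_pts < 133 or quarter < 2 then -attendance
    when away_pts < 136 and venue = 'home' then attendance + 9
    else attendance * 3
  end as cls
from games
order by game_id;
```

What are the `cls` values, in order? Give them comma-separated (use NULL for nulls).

game_id=600: away_pts < 85 or quarter <= 4 → 71520
game_id=601: away_pts < 85 or quarter <= 4 → 115920
game_id=602: away_pts < 85 or quarter <= 4 → 66070
game_id=603: away_pts < 85 or quarter <= 4 → 133810
game_id=604: away_pts < 85 or quarter <= 4 → 125570
game_id=605: away_pts < 85 or quarter <= 4 → 74320
game_id=606: away_pts < 85 or quarter <= 4 → 165070
game_id=607: away_pts < 85 or quarter <= 4 → 177720
game_id=608: away_pts < 85 or quarter <= 4 → 173960
game_id=609: away_pts < 85 or quarter <= 4 → 218570
game_id=610: away_pts < 85 or quarter <= 4 → 191830
game_id=611: away_pts < 85 or quarter <= 4 → 55360

71520, 115920, 66070, 133810, 125570, 74320, 165070, 177720, 173960, 218570, 191830, 55360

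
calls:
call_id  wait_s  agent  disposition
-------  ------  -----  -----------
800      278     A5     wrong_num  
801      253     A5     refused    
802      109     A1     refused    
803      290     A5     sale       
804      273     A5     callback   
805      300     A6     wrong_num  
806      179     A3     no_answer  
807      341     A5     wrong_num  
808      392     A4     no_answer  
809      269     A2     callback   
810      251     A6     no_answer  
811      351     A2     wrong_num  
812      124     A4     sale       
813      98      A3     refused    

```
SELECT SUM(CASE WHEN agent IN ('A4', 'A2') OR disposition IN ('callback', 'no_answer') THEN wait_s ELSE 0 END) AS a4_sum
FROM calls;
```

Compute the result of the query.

call_id=800: ✗
call_id=801: ✗
call_id=802: ✗
call_id=803: ✗
call_id=804: ✓ → 273
call_id=805: ✗
call_id=806: ✓ → 179
call_id=807: ✗
call_id=808: ✓ → 392
call_id=809: ✓ → 269
call_id=810: ✓ → 251
call_id=811: ✓ → 351
call_id=812: ✓ → 124
call_id=813: ✗
a4_sum = 273 + 179 + 392 + 269 + 251 + 351 + 124 = 1839

1839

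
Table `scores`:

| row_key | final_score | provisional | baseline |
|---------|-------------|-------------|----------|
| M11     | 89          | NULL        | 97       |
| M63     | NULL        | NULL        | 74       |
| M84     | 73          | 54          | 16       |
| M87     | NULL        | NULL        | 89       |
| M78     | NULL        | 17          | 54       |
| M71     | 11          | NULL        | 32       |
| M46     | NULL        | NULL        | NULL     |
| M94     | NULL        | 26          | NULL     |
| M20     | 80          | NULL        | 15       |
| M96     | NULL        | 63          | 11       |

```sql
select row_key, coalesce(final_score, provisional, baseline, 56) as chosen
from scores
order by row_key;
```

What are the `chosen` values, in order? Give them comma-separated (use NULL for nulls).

89, 80, 56, 74, 11, 17, 73, 89, 26, 63

row_key=M11: final_score=89 → 89
row_key=M20: final_score=80 → 80
row_key=M46: final_score=NULL, provisional=NULL, baseline=NULL, → literal 56 → 56
row_key=M63: final_score=NULL, provisional=NULL, baseline=74 → 74
row_key=M71: final_score=11 → 11
row_key=M78: final_score=NULL, provisional=17 → 17
row_key=M84: final_score=73 → 73
row_key=M87: final_score=NULL, provisional=NULL, baseline=89 → 89
row_key=M94: final_score=NULL, provisional=26 → 26
row_key=M96: final_score=NULL, provisional=63 → 63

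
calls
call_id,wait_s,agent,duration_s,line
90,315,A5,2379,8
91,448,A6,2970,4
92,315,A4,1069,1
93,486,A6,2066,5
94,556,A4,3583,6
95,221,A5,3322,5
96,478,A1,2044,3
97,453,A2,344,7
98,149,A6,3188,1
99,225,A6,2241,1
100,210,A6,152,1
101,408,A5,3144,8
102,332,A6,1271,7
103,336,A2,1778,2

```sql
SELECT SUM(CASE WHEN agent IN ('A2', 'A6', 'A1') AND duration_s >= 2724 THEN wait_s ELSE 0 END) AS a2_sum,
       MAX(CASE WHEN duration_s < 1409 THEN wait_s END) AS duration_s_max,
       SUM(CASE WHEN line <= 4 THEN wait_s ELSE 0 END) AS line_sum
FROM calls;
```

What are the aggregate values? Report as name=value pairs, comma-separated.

[a2_sum: agent IN ('A2', 'A6', 'A1') AND duration_s >= 2724]
call_id=90: ✗
call_id=91: ✓ → 448
call_id=92: ✗
call_id=93: ✗
call_id=94: ✗
call_id=95: ✗
call_id=96: ✗
call_id=97: ✗
call_id=98: ✓ → 149
call_id=99: ✗
call_id=100: ✗
call_id=101: ✗
call_id=102: ✗
call_id=103: ✗
a2_sum = 448 + 149 = 597
—
[duration_s_max: duration_s < 1409]
call_id=90: ✗
call_id=91: ✗
call_id=92: ✓ → 315
call_id=93: ✗
call_id=94: ✗
call_id=95: ✗
call_id=96: ✗
call_id=97: ✓ → 453
call_id=98: ✗
call_id=99: ✗
call_id=100: ✓ → 210
call_id=101: ✗
call_id=102: ✓ → 332
call_id=103: ✗
duration_s_max = MAX(315, 453, 210, 332) = 453
—
[line_sum: line <= 4]
call_id=90: ✗
call_id=91: ✓ → 448
call_id=92: ✓ → 315
call_id=93: ✗
call_id=94: ✗
call_id=95: ✗
call_id=96: ✓ → 478
call_id=97: ✗
call_id=98: ✓ → 149
call_id=99: ✓ → 225
call_id=100: ✓ → 210
call_id=101: ✗
call_id=102: ✗
call_id=103: ✓ → 336
line_sum = 448 + 315 + 478 + 149 + 225 + 210 + 336 = 2161

a2_sum=597, duration_s_max=453, line_sum=2161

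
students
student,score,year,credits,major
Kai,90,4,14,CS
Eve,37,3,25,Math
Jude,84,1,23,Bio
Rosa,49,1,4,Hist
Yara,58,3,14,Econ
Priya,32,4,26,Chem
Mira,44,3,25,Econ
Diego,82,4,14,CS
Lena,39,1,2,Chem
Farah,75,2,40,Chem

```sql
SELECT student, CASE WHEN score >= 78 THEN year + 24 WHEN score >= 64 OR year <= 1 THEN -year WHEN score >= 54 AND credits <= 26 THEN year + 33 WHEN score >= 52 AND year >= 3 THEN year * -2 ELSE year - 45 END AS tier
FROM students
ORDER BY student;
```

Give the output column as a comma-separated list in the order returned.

28, -42, -2, 25, 28, -1, -42, -41, -1, 36

student=Diego: score >= 78 → 28
student=Eve: ELSE → -42
student=Farah: score >= 64 OR year <= 1 → -2
student=Jude: score >= 78 → 25
student=Kai: score >= 78 → 28
student=Lena: score >= 64 OR year <= 1 → -1
student=Mira: ELSE → -42
student=Priya: ELSE → -41
student=Rosa: score >= 64 OR year <= 1 → -1
student=Yara: score >= 54 AND credits <= 26 → 36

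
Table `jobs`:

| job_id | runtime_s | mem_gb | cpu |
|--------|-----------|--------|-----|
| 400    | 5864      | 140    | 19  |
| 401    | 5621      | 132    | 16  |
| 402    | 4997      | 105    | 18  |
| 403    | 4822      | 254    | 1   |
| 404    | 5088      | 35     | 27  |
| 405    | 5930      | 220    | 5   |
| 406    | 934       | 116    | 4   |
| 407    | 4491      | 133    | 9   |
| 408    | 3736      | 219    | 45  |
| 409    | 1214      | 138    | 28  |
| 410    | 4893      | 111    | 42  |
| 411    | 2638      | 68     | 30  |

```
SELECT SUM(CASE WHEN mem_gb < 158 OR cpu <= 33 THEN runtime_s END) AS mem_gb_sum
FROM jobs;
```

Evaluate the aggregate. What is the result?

46492

job_id=400: ✓ → 5864
job_id=401: ✓ → 5621
job_id=402: ✓ → 4997
job_id=403: ✓ → 4822
job_id=404: ✓ → 5088
job_id=405: ✓ → 5930
job_id=406: ✓ → 934
job_id=407: ✓ → 4491
job_id=408: ✗
job_id=409: ✓ → 1214
job_id=410: ✓ → 4893
job_id=411: ✓ → 2638
mem_gb_sum = 5864 + 5621 + 4997 + 4822 + 5088 + 5930 + 934 + 4491 + 1214 + 4893 + 2638 = 46492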